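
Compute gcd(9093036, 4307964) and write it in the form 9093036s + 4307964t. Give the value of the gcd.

12

Apply Euclid's algorithm to 9093036 and 4307964:
9093036 = 2×4307964 + 477108
4307964 = 9×477108 + 13992
477108 = 34×13992 + 1380
13992 = 10×1380 + 192
1380 = 7×192 + 36
192 = 5×36 + 12
36 = 3×12 + 0
gcd(9093036, 4307964) = 12.
Express as a combination:
12 = 192 − 5·36
12 = −5·1380 + 36·192
12 = 36·13992 − 365·1380
12 = −365·477108 + 12446·13992
12 = 12446·4307964 − 112379·477108
12 = −112379·9093036 + 237204·4307964
So 12 = (-112379)·9093036 + (237204)·4307964.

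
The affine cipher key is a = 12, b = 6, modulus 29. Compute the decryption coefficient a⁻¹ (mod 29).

17

gcd(29, 12) by repeated division:
29 = 2*12 + 5
12 = 2*5 + 2
5 = 2*2 + 1
2 = 2*1 + 0
The gcd is 1. Working backward:
1 = 5 − 2·2
1 = −2·12 + 5·5
1 = 5·29 − 12·12
Thus 12·(-12) ≡ 1 (mod 29); reducing, -12 mod 29 = 17.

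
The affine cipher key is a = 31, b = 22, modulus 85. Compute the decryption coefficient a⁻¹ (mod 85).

11

Apply the Euclidean algorithm to 85 and 31:
85 = 2*31 + 23
31 = 1*23 + 8
23 = 2*8 + 7
8 = 1*7 + 1
7 = 7*1 + 0
gcd = 1, so the inverse exists. Back-substitute:
1 = 8 − 7
1 = −23 + 3·8
1 = 3·31 − 4·23
1 = −4·85 + 11·31
So 31·11 ≡ 1 (mod 85).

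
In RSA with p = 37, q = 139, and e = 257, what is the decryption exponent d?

2513

φ(n) = (p−1)(q−1) = 36·138 = 4968.
Need d with 257·d ≡ 1 (mod 4968). Apply the extended Euclidean algorithm:
4968 = 19×257 + 85
257 = 3×85 + 2
85 = 42×2 + 1
2 = 2×1 + 0
Back-substitute:
1 = 85 − 42·2
1 = −42·257 + 127·85
1 = 127·4968 − 2455·257
So 257·(-2455) ≡ 1 (mod 4968), hence d ≡ -2455 ≡ 2513 (mod 4968).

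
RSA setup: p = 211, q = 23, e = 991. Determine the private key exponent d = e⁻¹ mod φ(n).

φ(n) = (p−1)(q−1) = 210·22 = 4620.
Need d with 991·d ≡ 1 (mod 4620). Apply the extended Euclidean algorithm:
4620 = 4·991 + 656
991 = 1·656 + 335
656 = 1·335 + 321
335 = 1·321 + 14
321 = 22·14 + 13
14 = 1·13 + 1
13 = 13·1 + 0
Back-substitute:
1 = 14 − 13
1 = −321 + 23·14
1 = 23·335 − 24·321
1 = −24·656 + 47·335
1 = 47·991 − 71·656
1 = −71·4620 + 331·991
So 991·331 ≡ 1 (mod 4620), hence d = 331.

331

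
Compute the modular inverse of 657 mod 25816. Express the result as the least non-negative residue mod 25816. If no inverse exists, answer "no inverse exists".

Extended Euclidean algorithm:
25816 = 39*657 + 193
657 = 3*193 + 78
193 = 2*78 + 37
78 = 2*37 + 4
37 = 9*4 + 1
4 = 4*1 + 0
gcd = 1, so the inverse exists. Back-substitute:
1 = 37 − 9·4
1 = −9·78 + 19·37
1 = 19·193 − 47·78
1 = −47·657 + 160·193
1 = 160·25816 − 6287·657
Hence 657⁻¹ ≡ -6287 ≡ 19529 (mod 25816).

19529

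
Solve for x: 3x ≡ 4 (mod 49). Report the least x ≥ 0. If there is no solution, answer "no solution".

First find gcd(3, 49):
49 = 16·3 + 1
3 = 3·1 + 0
gcd = 1, so a unique solution mod 49 exists.
Back-substitute for the Bézout coefficients:
1 = 49 − 16·3
So 3·(-16) ≡ 1 (mod 49), giving 3⁻¹ ≡ 33.
x ≡ 3⁻¹·4 ≡ 33·4 ≡ 34 (mod 49).

34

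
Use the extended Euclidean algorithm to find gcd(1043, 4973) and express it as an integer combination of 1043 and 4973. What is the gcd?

Apply Euclid's algorithm to 4973 and 1043:
4973 = 4*1043 + 801
1043 = 1*801 + 242
801 = 3*242 + 75
242 = 3*75 + 17
75 = 4*17 + 7
17 = 2*7 + 3
7 = 2*3 + 1
3 = 3*1 + 0
gcd(1043, 4973) = 1.
Express as a combination:
1 = 7 − 2·3
1 = −2·17 + 5·7
1 = 5·75 − 22·17
1 = −22·242 + 71·75
1 = 71·801 − 235·242
1 = −235·1043 + 306·801
1 = 306·4973 − 1459·1043
So 1 = (306)·4973 + (-1459)·1043.

1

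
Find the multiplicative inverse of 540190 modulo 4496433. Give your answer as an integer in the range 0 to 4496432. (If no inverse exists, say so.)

Apply the Euclidean algorithm to 4496433 and 540190:
4496433 = 8*540190 + 174913
540190 = 3*174913 + 15451
174913 = 11*15451 + 4952
15451 = 3*4952 + 595
4952 = 8*595 + 192
595 = 3*192 + 19
192 = 10*19 + 2
19 = 9*2 + 1
2 = 2*1 + 0
gcd = 1, so the inverse exists. Back-substitute:
1 = 19 − 9·2
1 = −9·192 + 91·19
1 = 91·595 − 282·192
1 = −282·4952 + 2347·595
1 = 2347·15451 − 7323·4952
1 = −7323·174913 + 82900·15451
1 = 82900·540190 − 256023·174913
1 = −256023·4496433 + 2131084·540190
So 540190·2131084 ≡ 1 (mod 4496433).

2131084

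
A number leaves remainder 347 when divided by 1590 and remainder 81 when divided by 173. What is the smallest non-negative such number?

Write x = 347 + 1590·k. Then 1590·k ≡ 81 − 347 ≡ 80 (mod 173).
Need 1590⁻¹ mod 173. Extended Euclid on (173, 33):
173 = 5*33 + 8
33 = 4*8 + 1
8 = 8*1 + 0
Back-substitute:
1 = 33 − 4·8
1 = −4·173 + 21·33
1590⁻¹ ≡ 21 (mod 173), so k ≡ 21·80 ≡ 123 (mod 173).
x = 347 + 1590·123 = 195917.

195917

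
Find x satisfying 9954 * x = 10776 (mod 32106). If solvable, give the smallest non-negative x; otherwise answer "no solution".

First find gcd(9954, 32106):
32106 = 3·9954 + 2244
9954 = 4·2244 + 978
2244 = 2·978 + 288
978 = 3·288 + 114
288 = 2·114 + 60
114 = 1·60 + 54
60 = 1·54 + 6
54 = 9·6 + 0
gcd = 6 and 6 | 10776, so solutions exist. Divide through by 6: 1659x ≡ 1796 (mod 5351).
Now find 1659⁻¹ mod 5351:
5351 = 3·1659 + 374
1659 = 4·374 + 163
374 = 2·163 + 48
163 = 3·48 + 19
48 = 2·19 + 10
19 = 1·10 + 9
10 = 1·9 + 1
9 = 9·1 + 0
Back-substitute:
1 = 10 − 9
1 = −19 + 2·10
1 = 2·48 − 5·19
1 = −5·163 + 17·48
1 = 17·374 − 39·163
1 = −39·1659 + 173·374
1 = 173·5351 − 558·1659
So 1659·(-558) ≡ 1 (mod 5351), i.e. 1659⁻¹ ≡ 4793.
Then x ≡ 4793·1796 ≡ 3820 (mod 5351); the smallest non-negative solution is x = 3820.

3820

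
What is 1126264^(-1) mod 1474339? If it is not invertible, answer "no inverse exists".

460458

Apply the Euclidean algorithm to 1474339 and 1126264:
1474339 = 1*1126264 + 348075
1126264 = 3*348075 + 82039
348075 = 4*82039 + 19919
82039 = 4*19919 + 2363
19919 = 8*2363 + 1015
2363 = 2*1015 + 333
1015 = 3*333 + 16
333 = 20*16 + 13
16 = 1*13 + 3
13 = 4*3 + 1
3 = 3*1 + 0
Since gcd(1126264, 1474339) = 1, back-substitute to write 1 as a combination:
1 = 13 − 4·3
1 = −4·16 + 5·13
1 = 5·333 − 104·16
1 = −104·1015 + 317·333
1 = 317·2363 − 738·1015
1 = −738·19919 + 6221·2363
1 = 6221·82039 − 25622·19919
1 = −25622·348075 + 108709·82039
1 = 108709·1126264 − 351749·348075
1 = −351749·1474339 + 460458·1126264
So 1126264·460458 ≡ 1 (mod 1474339).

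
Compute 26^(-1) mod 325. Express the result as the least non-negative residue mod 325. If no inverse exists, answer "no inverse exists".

Compute gcd(26, 325):
325 = 12*26 + 13
26 = 2*13 + 0
gcd(26, 325) = 13 ≠ 1, so 26 has no multiplicative inverse modulo 325.

no inverse exists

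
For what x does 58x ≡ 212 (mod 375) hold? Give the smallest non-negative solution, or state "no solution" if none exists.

314

First find gcd(58, 375):
375 = 6·58 + 27
58 = 2·27 + 4
27 = 6·4 + 3
4 = 1·3 + 1
3 = 3·1 + 0
gcd = 1, so a unique solution mod 375 exists.
Back-substitute for the Bézout coefficients:
1 = 4 − 3
1 = −27 + 7·4
1 = 7·58 − 15·27
1 = −15·375 + 97·58
So 58·(97) ≡ 1 (mod 375), giving 58⁻¹ ≡ 97.
x ≡ 58⁻¹·212 ≡ 97·212 ≡ 314 (mod 375).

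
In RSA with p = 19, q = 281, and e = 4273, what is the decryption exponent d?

2497

φ(n) = (p−1)(q−1) = 18·280 = 5040.
Need d with 4273·d ≡ 1 (mod 5040). Apply the extended Euclidean algorithm:
5040 = 1*4273 + 767
4273 = 5*767 + 438
767 = 1*438 + 329
438 = 1*329 + 109
329 = 3*109 + 2
109 = 54*2 + 1
2 = 2*1 + 0
Back-substitute:
1 = 109 − 54·2
1 = −54·329 + 163·109
1 = 163·438 − 217·329
1 = −217·767 + 380·438
1 = 380·4273 − 2117·767
1 = −2117·5040 + 2497·4273
So 4273·2497 ≡ 1 (mod 5040), hence d = 2497.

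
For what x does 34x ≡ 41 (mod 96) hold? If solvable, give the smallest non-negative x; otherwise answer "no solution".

gcd(34, 96):
96 = 2·34 + 28
34 = 1·28 + 6
28 = 4·6 + 4
6 = 1·4 + 2
4 = 2·2 + 0
gcd = 2, but 2 ∤ 41, so the congruence has no solution.

no solution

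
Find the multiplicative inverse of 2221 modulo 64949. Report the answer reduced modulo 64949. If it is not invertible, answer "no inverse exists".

36203

gcd(64949, 2221) by repeated division:
64949 = 29×2221 + 540
2221 = 4×540 + 61
540 = 8×61 + 52
61 = 1×52 + 9
52 = 5×9 + 7
9 = 1×7 + 2
7 = 3×2 + 1
2 = 2×1 + 0
gcd = 1, so the inverse exists. Back-substitute:
1 = 7 − 3·2
1 = −3·9 + 4·7
1 = 4·52 − 23·9
1 = −23·61 + 27·52
1 = 27·540 − 239·61
1 = −239·2221 + 983·540
1 = 983·64949 − 28746·2221
Thus 2221·(-28746) ≡ 1 (mod 64949); reducing, -28746 mod 64949 = 36203.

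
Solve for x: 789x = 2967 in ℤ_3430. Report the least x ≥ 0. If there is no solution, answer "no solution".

2573

First find gcd(789, 3430):
3430 = 4×789 + 274
789 = 2×274 + 241
274 = 1×241 + 33
241 = 7×33 + 10
33 = 3×10 + 3
10 = 3×3 + 1
3 = 3×1 + 0
gcd = 1, so a unique solution mod 3430 exists.
Back-substitute for the Bézout coefficients:
1 = 10 − 3·3
1 = −3·33 + 10·10
1 = 10·241 − 73·33
1 = −73·274 + 83·241
1 = 83·789 − 239·274
1 = −239·3430 + 1039·789
So 789·(1039) ≡ 1 (mod 3430), giving 789⁻¹ ≡ 1039.
x ≡ 789⁻¹·2967 ≡ 1039·2967 ≡ 2573 (mod 3430).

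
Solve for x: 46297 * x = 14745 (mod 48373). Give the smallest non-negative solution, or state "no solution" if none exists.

First find gcd(46297, 48373):
48373 = 1*46297 + 2076
46297 = 22*2076 + 625
2076 = 3*625 + 201
625 = 3*201 + 22
201 = 9*22 + 3
22 = 7*3 + 1
3 = 3*1 + 0
gcd = 1, so a unique solution mod 48373 exists.
Back-substitute for the Bézout coefficients:
1 = 22 − 7·3
1 = −7·201 + 64·22
1 = 64·625 − 199·201
1 = −199·2076 + 661·625
1 = 661·46297 − 14741·2076
1 = −14741·48373 + 15402·46297
So 46297·(15402) ≡ 1 (mod 48373), giving 46297⁻¹ ≡ 15402.
x ≡ 46297⁻¹·14745 ≡ 15402·14745 ≡ 39628 (mod 48373).

39628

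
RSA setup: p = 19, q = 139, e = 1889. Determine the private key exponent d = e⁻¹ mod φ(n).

φ(n) = (p−1)(q−1) = 18·138 = 2484.
Need d with 1889·d ≡ 1 (mod 2484). Apply the extended Euclidean algorithm:
2484 = 1×1889 + 595
1889 = 3×595 + 104
595 = 5×104 + 75
104 = 1×75 + 29
75 = 2×29 + 17
29 = 1×17 + 12
17 = 1×12 + 5
12 = 2×5 + 2
5 = 2×2 + 1
2 = 2×1 + 0
Back-substitute:
1 = 5 − 2·2
1 = −2·12 + 5·5
1 = 5·17 − 7·12
1 = −7·29 + 12·17
1 = 12·75 − 31·29
1 = −31·104 + 43·75
1 = 43·595 − 246·104
1 = −246·1889 + 781·595
1 = 781·2484 − 1027·1889
So 1889·(-1027) ≡ 1 (mod 2484), hence d ≡ -1027 ≡ 1457 (mod 2484).

1457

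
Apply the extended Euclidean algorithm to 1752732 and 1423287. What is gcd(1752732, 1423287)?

Euclidean algorithm:
1752732 = 1·1423287 + 329445
1423287 = 4·329445 + 105507
329445 = 3·105507 + 12924
105507 = 8·12924 + 2115
12924 = 6·2115 + 234
2115 = 9·234 + 9
234 = 26·9 + 0
gcd(1752732, 1423287) = 9.
Back-substituting:
9 = 2115 − 9·234
9 = −9·12924 + 55·2115
9 = 55·105507 − 449·12924
9 = −449·329445 + 1402·105507
9 = 1402·1423287 − 6057·329445
9 = −6057·1752732 + 7459·1423287
So 9 = (-6057)·1752732 + (7459)·1423287.

9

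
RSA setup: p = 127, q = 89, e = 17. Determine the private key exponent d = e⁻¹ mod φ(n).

φ(n) = (p−1)(q−1) = 126·88 = 11088.
Need d with 17·d ≡ 1 (mod 11088). Apply the extended Euclidean algorithm:
11088 = 652*17 + 4
17 = 4*4 + 1
4 = 4*1 + 0
Back-substitute:
1 = 17 − 4·4
1 = −4·11088 + 2609·17
So 17·2609 ≡ 1 (mod 11088), hence d = 2609.

2609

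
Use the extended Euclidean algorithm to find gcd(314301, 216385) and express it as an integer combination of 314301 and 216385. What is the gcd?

Euclidean algorithm:
314301 = 1×216385 + 97916
216385 = 2×97916 + 20553
97916 = 4×20553 + 15704
20553 = 1×15704 + 4849
15704 = 3×4849 + 1157
4849 = 4×1157 + 221
1157 = 5×221 + 52
221 = 4×52 + 13
52 = 4×13 + 0
gcd(314301, 216385) = 13.
Express as a combination:
13 = 221 − 4·52
13 = −4·1157 + 21·221
13 = 21·4849 − 88·1157
13 = −88·15704 + 285·4849
13 = 285·20553 − 373·15704
13 = −373·97916 + 1777·20553
13 = 1777·216385 − 3927·97916
13 = −3927·314301 + 5704·216385
So 13 = (-3927)·314301 + (5704)·216385.

13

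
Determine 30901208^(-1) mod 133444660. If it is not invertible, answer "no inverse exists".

no inverse exists

Compute gcd(30901208, 133444660):
133444660 = 4·30901208 + 9839828
30901208 = 3·9839828 + 1381724
9839828 = 7·1381724 + 167760
1381724 = 8·167760 + 39644
167760 = 4·39644 + 9184
39644 = 4·9184 + 2908
9184 = 3·2908 + 460
2908 = 6·460 + 148
460 = 3·148 + 16
148 = 9·16 + 4
16 = 4·4 + 0
Since gcd = 4 > 1, 30901208 is not a unit mod 133444660.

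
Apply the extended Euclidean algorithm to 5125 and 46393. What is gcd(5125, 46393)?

1

Repeated division:
46393 = 9·5125 + 268
5125 = 19·268 + 33
268 = 8·33 + 4
33 = 8·4 + 1
4 = 4·1 + 0
gcd(5125, 46393) = 1.
Express as a combination:
1 = 33 − 8·4
1 = −8·268 + 65·33
1 = 65·5125 − 1243·268
1 = −1243·46393 + 11252·5125
So 1 = (-1243)·46393 + (11252)·5125.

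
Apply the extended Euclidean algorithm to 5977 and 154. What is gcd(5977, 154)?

Repeated division:
5977 = 38·154 + 125
154 = 1·125 + 29
125 = 4·29 + 9
29 = 3·9 + 2
9 = 4·2 + 1
2 = 2·1 + 0
gcd(5977, 154) = 1.
Express as a combination:
1 = 9 − 4·2
1 = −4·29 + 13·9
1 = 13·125 − 56·29
1 = −56·154 + 69·125
1 = 69·5977 − 2678·154
So 1 = (69)·5977 + (-2678)·154.

1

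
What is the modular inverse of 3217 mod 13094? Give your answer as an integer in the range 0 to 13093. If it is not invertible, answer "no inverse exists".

8401

Extended Euclidean algorithm:
13094 = 4*3217 + 226
3217 = 14*226 + 53
226 = 4*53 + 14
53 = 3*14 + 11
14 = 1*11 + 3
11 = 3*3 + 2
3 = 1*2 + 1
2 = 2*1 + 0
gcd = 1, so the inverse exists. Back-substitute:
1 = 3 − 2
1 = −11 + 4·3
1 = 4·14 − 5·11
1 = −5·53 + 19·14
1 = 19·226 − 81·53
1 = −81·3217 + 1153·226
1 = 1153·13094 − 4693·3217
Thus 3217·(-4693) ≡ 1 (mod 13094); reducing, -4693 mod 13094 = 8401.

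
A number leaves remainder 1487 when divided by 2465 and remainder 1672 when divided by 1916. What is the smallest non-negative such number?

3297192

Write x = 1487 + 2465·k. Then 2465·k ≡ 1672 − 1487 ≡ 185 (mod 1916).
Need 2465⁻¹ mod 1916. Extended Euclid on (1916, 549):
1916 = 3×549 + 269
549 = 2×269 + 11
269 = 24×11 + 5
11 = 2×5 + 1
5 = 5×1 + 0
Back-substitute:
1 = 11 − 2·5
1 = −2·269 + 49·11
1 = 49·549 − 100·269
1 = −100·1916 + 349·549
2465⁻¹ ≡ 349 (mod 1916), so k ≡ 349·185 ≡ 1337 (mod 1916).
x = 1487 + 2465·1337 = 3297192.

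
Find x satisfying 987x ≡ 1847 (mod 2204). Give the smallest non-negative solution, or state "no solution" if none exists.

281

First find gcd(987, 2204):
2204 = 2×987 + 230
987 = 4×230 + 67
230 = 3×67 + 29
67 = 2×29 + 9
29 = 3×9 + 2
9 = 4×2 + 1
2 = 2×1 + 0
gcd = 1, so a unique solution mod 2204 exists.
Back-substitute for the Bézout coefficients:
1 = 9 − 4·2
1 = −4·29 + 13·9
1 = 13·67 − 30·29
1 = −30·230 + 103·67
1 = 103·987 − 442·230
1 = −442·2204 + 987·987
So 987·(987) ≡ 1 (mod 2204), giving 987⁻¹ ≡ 987.
x ≡ 987⁻¹·1847 ≡ 987·1847 ≡ 281 (mod 2204).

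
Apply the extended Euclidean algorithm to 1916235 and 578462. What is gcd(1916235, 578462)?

1

Apply Euclid's algorithm to 1916235 and 578462:
1916235 = 3*578462 + 180849
578462 = 3*180849 + 35915
180849 = 5*35915 + 1274
35915 = 28*1274 + 243
1274 = 5*243 + 59
243 = 4*59 + 7
59 = 8*7 + 3
7 = 2*3 + 1
3 = 3*1 + 0
gcd(1916235, 578462) = 1.
Express as a combination:
1 = 7 − 2·3
1 = −2·59 + 17·7
1 = 17·243 − 70·59
1 = −70·1274 + 367·243
1 = 367·35915 − 10346·1274
1 = −10346·180849 + 52097·35915
1 = 52097·578462 − 166637·180849
1 = −166637·1916235 + 552008·578462
So 1 = (-166637)·1916235 + (552008)·578462.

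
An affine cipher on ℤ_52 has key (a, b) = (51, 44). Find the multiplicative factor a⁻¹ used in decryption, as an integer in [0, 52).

51

Run Euclid on (52, 51):
52 = 1·51 + 1
51 = 51·1 + 0
gcd = 1, so the inverse exists. Back-substitute:
1 = 52 − 51
So 51·(-1) ≡ 1 (mod 52), and -1 ≡ 51 (mod 52).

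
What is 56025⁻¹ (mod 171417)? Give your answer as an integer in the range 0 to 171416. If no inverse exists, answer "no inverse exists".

no inverse exists

Euclidean algorithm on 171417, 56025:
171417 = 3×56025 + 3342
56025 = 16×3342 + 2553
3342 = 1×2553 + 789
2553 = 3×789 + 186
789 = 4×186 + 45
186 = 4×45 + 6
45 = 7×6 + 3
6 = 2×3 + 0
Since gcd = 3 > 1, 56025 is not a unit mod 171417.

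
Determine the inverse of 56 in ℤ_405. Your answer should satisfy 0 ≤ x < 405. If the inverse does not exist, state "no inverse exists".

Apply the Euclidean algorithm to 405 and 56:
405 = 7*56 + 13
56 = 4*13 + 4
13 = 3*4 + 1
4 = 4*1 + 0
Since gcd(56, 405) = 1, back-substitute to write 1 as a combination:
1 = 13 − 3·4
1 = −3·56 + 13·13
1 = 13·405 − 94·56
Thus 56·(-94) ≡ 1 (mod 405); reducing, -94 mod 405 = 311.

311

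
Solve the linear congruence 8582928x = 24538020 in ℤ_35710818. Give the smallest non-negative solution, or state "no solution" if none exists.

First find gcd(8582928, 35710818):
35710818 = 4*8582928 + 1379106
8582928 = 6*1379106 + 308292
1379106 = 4*308292 + 145938
308292 = 2*145938 + 16416
145938 = 8*16416 + 14610
16416 = 1*14610 + 1806
14610 = 8*1806 + 162
1806 = 11*162 + 24
162 = 6*24 + 18
24 = 1*18 + 6
18 = 3*6 + 0
gcd = 6 and 6 | 24538020, so solutions exist. Divide through by 6: 1430488x ≡ 4089670 (mod 5951803).
Now find 1430488⁻¹ mod 5951803:
5951803 = 4×1430488 + 229851
1430488 = 6×229851 + 51382
229851 = 4×51382 + 24323
51382 = 2×24323 + 2736
24323 = 8×2736 + 2435
2736 = 1×2435 + 301
2435 = 8×301 + 27
301 = 11×27 + 4
27 = 6×4 + 3
4 = 1×3 + 1
3 = 3×1 + 0
Back-substitute:
1 = 4 − 3
1 = −27 + 7·4
1 = 7·301 − 78·27
1 = −78·2435 + 631·301
1 = 631·2736 − 709·2435
1 = −709·24323 + 6303·2736
1 = 6303·51382 − 13315·24323
1 = −13315·229851 + 59563·51382
1 = 59563·1430488 − 370693·229851
1 = −370693·5951803 + 1542335·1430488
So 1430488⁻¹ ≡ 1542335 (mod 5951803).
Then x ≡ 1542335·4089670 ≡ 3685292 (mod 5951803); the smallest non-negative solution is x = 3685292.

3685292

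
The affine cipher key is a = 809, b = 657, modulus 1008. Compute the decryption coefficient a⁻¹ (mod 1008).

233

Apply the Euclidean algorithm to 1008 and 809:
1008 = 1×809 + 199
809 = 4×199 + 13
199 = 15×13 + 4
13 = 3×4 + 1
4 = 4×1 + 0
The gcd is 1. Working backward:
1 = 13 − 3·4
1 = −3·199 + 46·13
1 = 46·809 − 187·199
1 = −187·1008 + 233·809
So 809·233 ≡ 1 (mod 1008).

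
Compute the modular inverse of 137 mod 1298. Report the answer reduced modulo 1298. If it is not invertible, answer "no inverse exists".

559

Extended Euclidean algorithm:
1298 = 9*137 + 65
137 = 2*65 + 7
65 = 9*7 + 2
7 = 3*2 + 1
2 = 2*1 + 0
gcd = 1, so the inverse exists. Back-substitute:
1 = 7 − 3·2
1 = −3·65 + 28·7
1 = 28·137 − 59·65
1 = −59·1298 + 559·137
So 137·559 ≡ 1 (mod 1298).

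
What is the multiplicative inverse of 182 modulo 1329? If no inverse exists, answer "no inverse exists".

gcd(1329, 182) by repeated division:
1329 = 7×182 + 55
182 = 3×55 + 17
55 = 3×17 + 4
17 = 4×4 + 1
4 = 4×1 + 0
The gcd is 1. Working backward:
1 = 17 − 4·4
1 = −4·55 + 13·17
1 = 13·182 − 43·55
1 = −43·1329 + 314·182
So 182·314 ≡ 1 (mod 1329).

314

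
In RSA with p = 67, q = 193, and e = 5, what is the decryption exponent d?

5069

φ(n) = (p−1)(q−1) = 66·192 = 12672.
Need d with 5·d ≡ 1 (mod 12672). Apply the extended Euclidean algorithm:
12672 = 2534*5 + 2
5 = 2*2 + 1
2 = 2*1 + 0
Back-substitute:
1 = 5 − 2·2
1 = −2·12672 + 5069·5
So 5·5069 ≡ 1 (mod 12672), hence d = 5069.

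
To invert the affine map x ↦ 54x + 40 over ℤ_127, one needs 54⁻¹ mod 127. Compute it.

Apply the Euclidean algorithm to 127 and 54:
127 = 2·54 + 19
54 = 2·19 + 16
19 = 1·16 + 3
16 = 5·3 + 1
3 = 3·1 + 0
The gcd is 1. Working backward:
1 = 16 − 5·3
1 = −5·19 + 6·16
1 = 6·54 − 17·19
1 = −17·127 + 40·54
So 54·40 ≡ 1 (mod 127).

40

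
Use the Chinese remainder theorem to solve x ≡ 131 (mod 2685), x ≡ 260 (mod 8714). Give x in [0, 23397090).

15371756

Write x = 131 + 2685·k. Then 2685·k ≡ 260 − 131 ≡ 129 (mod 8714).
Need 2685⁻¹ mod 8714. Extended Euclid on (8714, 2685):
8714 = 3*2685 + 659
2685 = 4*659 + 49
659 = 13*49 + 22
49 = 2*22 + 5
22 = 4*5 + 2
5 = 2*2 + 1
2 = 2*1 + 0
Back-substitute:
1 = 5 − 2·2
1 = −2·22 + 9·5
1 = 9·49 − 20·22
1 = −20·659 + 269·49
1 = 269·2685 − 1096·659
1 = −1096·8714 + 3557·2685
2685⁻¹ ≡ 3557 (mod 8714), so k ≡ 3557·129 ≡ 5725 (mod 8714).
x = 131 + 2685·5725 = 15371756.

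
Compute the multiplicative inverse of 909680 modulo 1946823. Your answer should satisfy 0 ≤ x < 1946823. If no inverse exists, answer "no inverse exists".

899006

Extended Euclidean algorithm:
1946823 = 2×909680 + 127463
909680 = 7×127463 + 17439
127463 = 7×17439 + 5390
17439 = 3×5390 + 1269
5390 = 4×1269 + 314
1269 = 4×314 + 13
314 = 24×13 + 2
13 = 6×2 + 1
2 = 2×1 + 0
gcd = 1, so the inverse exists. Back-substitute:
1 = 13 − 6·2
1 = −6·314 + 145·13
1 = 145·1269 − 586·314
1 = −586·5390 + 2489·1269
1 = 2489·17439 − 8053·5390
1 = −8053·127463 + 58860·17439
1 = 58860·909680 − 420073·127463
1 = −420073·1946823 + 899006·909680
So 909680·899006 ≡ 1 (mod 1946823).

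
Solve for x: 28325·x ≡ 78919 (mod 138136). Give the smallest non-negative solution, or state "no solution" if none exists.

First find gcd(28325, 138136):
138136 = 4·28325 + 24836
28325 = 1·24836 + 3489
24836 = 7·3489 + 413
3489 = 8·413 + 185
413 = 2·185 + 43
185 = 4·43 + 13
43 = 3·13 + 4
13 = 3·4 + 1
4 = 4·1 + 0
gcd = 1, so a unique solution mod 138136 exists.
Back-substitute for the Bézout coefficients:
1 = 13 − 3·4
1 = −3·43 + 10·13
1 = 10·185 − 43·43
1 = −43·413 + 96·185
1 = 96·3489 − 811·413
1 = −811·24836 + 5773·3489
1 = 5773·28325 − 6584·24836
1 = −6584·138136 + 32109·28325
So 28325·(32109) ≡ 1 (mod 138136), giving 28325⁻¹ ≡ 32109.
x ≡ 28325⁻¹·78919 ≡ 32109·78919 ≡ 43387 (mod 138136).

43387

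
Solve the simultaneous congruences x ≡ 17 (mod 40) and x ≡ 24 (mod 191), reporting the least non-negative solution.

Write x = 17 + 40·k. Then 40·k ≡ 24 − 17 ≡ 7 (mod 191).
Need 40⁻¹ mod 191. Extended Euclid on (191, 40):
191 = 4*40 + 31
40 = 1*31 + 9
31 = 3*9 + 4
9 = 2*4 + 1
4 = 4*1 + 0
Back-substitute:
1 = 9 − 2·4
1 = −2·31 + 7·9
1 = 7·40 − 9·31
1 = −9·191 + 43·40
40⁻¹ ≡ 43 (mod 191), so k ≡ 43·7 ≡ 110 (mod 191).
x = 17 + 40·110 = 4417.

4417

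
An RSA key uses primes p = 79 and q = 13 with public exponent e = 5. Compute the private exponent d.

φ(n) = (p−1)(q−1) = 78·12 = 936.
Need d with 5·d ≡ 1 (mod 936). Apply the extended Euclidean algorithm:
936 = 187×5 + 1
5 = 5×1 + 0
Back-substitute:
1 = 936 − 187·5
So 5·(-187) ≡ 1 (mod 936), hence d ≡ -187 ≡ 749 (mod 936).

749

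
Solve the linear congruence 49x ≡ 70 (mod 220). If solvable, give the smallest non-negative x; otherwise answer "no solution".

190

First find gcd(49, 220):
220 = 4×49 + 24
49 = 2×24 + 1
24 = 24×1 + 0
gcd = 1, so a unique solution mod 220 exists.
Back-substitute for the Bézout coefficients:
1 = 49 − 2·24
1 = −2·220 + 9·49
So 49·(9) ≡ 1 (mod 220), giving 49⁻¹ ≡ 9.
x ≡ 49⁻¹·70 ≡ 9·70 ≡ 190 (mod 220).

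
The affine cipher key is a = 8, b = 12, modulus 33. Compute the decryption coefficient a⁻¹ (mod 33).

29

Extended Euclidean algorithm:
33 = 4·8 + 1
8 = 8·1 + 0
The gcd is 1. Working backward:
1 = 33 − 4·8
Hence 8⁻¹ ≡ -4 ≡ 29 (mod 33).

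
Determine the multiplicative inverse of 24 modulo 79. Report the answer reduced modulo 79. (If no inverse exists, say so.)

Extended Euclidean algorithm:
79 = 3·24 + 7
24 = 3·7 + 3
7 = 2·3 + 1
3 = 3·1 + 0
Since gcd(24, 79) = 1, back-substitute to write 1 as a combination:
1 = 7 − 2·3
1 = −2·24 + 7·7
1 = 7·79 − 23·24
So 24·(-23) ≡ 1 (mod 79), and -23 ≡ 56 (mod 79).

56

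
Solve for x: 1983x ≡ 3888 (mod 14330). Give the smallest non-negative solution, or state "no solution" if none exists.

First find gcd(1983, 14330):
14330 = 7*1983 + 449
1983 = 4*449 + 187
449 = 2*187 + 75
187 = 2*75 + 37
75 = 2*37 + 1
37 = 37*1 + 0
gcd = 1, so a unique solution mod 14330 exists.
Back-substitute for the Bézout coefficients:
1 = 75 − 2·37
1 = −2·187 + 5·75
1 = 5·449 − 12·187
1 = −12·1983 + 53·449
1 = 53·14330 − 383·1983
So 1983·(-383) ≡ 1 (mod 14330), giving 1983⁻¹ ≡ 13947.
x ≡ 1983⁻¹·3888 ≡ 13947·3888 ≡ 1216 (mod 14330).

1216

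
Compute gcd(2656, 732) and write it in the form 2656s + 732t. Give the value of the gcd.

Euclidean algorithm:
2656 = 3·732 + 460
732 = 1·460 + 272
460 = 1·272 + 188
272 = 1·188 + 84
188 = 2·84 + 20
84 = 4·20 + 4
20 = 5·4 + 0
gcd(2656, 732) = 4.
Express as a combination:
4 = 84 − 4·20
4 = −4·188 + 9·84
4 = 9·272 − 13·188
4 = −13·460 + 22·272
4 = 22·732 − 35·460
4 = −35·2656 + 127·732
So 4 = (-35)·2656 + (127)·732.

4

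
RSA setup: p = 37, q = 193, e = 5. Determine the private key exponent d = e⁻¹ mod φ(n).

2765

φ(n) = (p−1)(q−1) = 36·192 = 6912.
Need d with 5·d ≡ 1 (mod 6912). Apply the extended Euclidean algorithm:
6912 = 1382*5 + 2
5 = 2*2 + 1
2 = 2*1 + 0
Back-substitute:
1 = 5 − 2·2
1 = −2·6912 + 2765·5
So 5·2765 ≡ 1 (mod 6912), hence d = 2765.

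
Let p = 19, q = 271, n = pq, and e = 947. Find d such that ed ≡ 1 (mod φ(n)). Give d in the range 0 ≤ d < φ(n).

φ(n) = (p−1)(q−1) = 18·270 = 4860.
Need d with 947·d ≡ 1 (mod 4860). Apply the extended Euclidean algorithm:
4860 = 5·947 + 125
947 = 7·125 + 72
125 = 1·72 + 53
72 = 1·53 + 19
53 = 2·19 + 15
19 = 1·15 + 4
15 = 3·4 + 3
4 = 1·3 + 1
3 = 3·1 + 0
Back-substitute:
1 = 4 − 3
1 = −15 + 4·4
1 = 4·19 − 5·15
1 = −5·53 + 14·19
1 = 14·72 − 19·53
1 = −19·125 + 33·72
1 = 33·947 − 250·125
1 = −250·4860 + 1283·947
So 947·1283 ≡ 1 (mod 4860), hence d = 1283.

1283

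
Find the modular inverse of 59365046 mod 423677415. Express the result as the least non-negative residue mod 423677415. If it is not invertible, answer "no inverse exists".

Apply the Euclidean algorithm to 423677415 and 59365046:
423677415 = 7×59365046 + 8122093
59365046 = 7×8122093 + 2510395
8122093 = 3×2510395 + 590908
2510395 = 4×590908 + 146763
590908 = 4×146763 + 3856
146763 = 38×3856 + 235
3856 = 16×235 + 96
235 = 2×96 + 43
96 = 2×43 + 10
43 = 4×10 + 3
10 = 3×3 + 1
3 = 3×1 + 0
Since gcd(59365046, 423677415) = 1, back-substitute to write 1 as a combination:
1 = 10 − 3·3
1 = −3·43 + 13·10
1 = 13·96 − 29·43
1 = −29·235 + 71·96
1 = 71·3856 − 1165·235
1 = −1165·146763 + 44341·3856
1 = 44341·590908 − 178529·146763
1 = −178529·2510395 + 758457·590908
1 = 758457·8122093 − 2453900·2510395
1 = −2453900·59365046 + 17935757·8122093
1 = 17935757·423677415 − 128004199·59365046
So 59365046·(-128004199) ≡ 1 (mod 423677415), and -128004199 ≡ 295673216 (mod 423677415).

295673216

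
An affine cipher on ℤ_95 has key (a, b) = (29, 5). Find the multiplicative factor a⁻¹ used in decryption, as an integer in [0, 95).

59

Apply the Euclidean algorithm to 95 and 29:
95 = 3·29 + 8
29 = 3·8 + 5
8 = 1·5 + 3
5 = 1·3 + 2
3 = 1·2 + 1
2 = 2·1 + 0
Since gcd(29, 95) = 1, back-substitute to write 1 as a combination:
1 = 3 − 2
1 = −5 + 2·3
1 = 2·8 − 3·5
1 = −3·29 + 11·8
1 = 11·95 − 36·29
Hence 29⁻¹ ≡ -36 ≡ 59 (mod 95).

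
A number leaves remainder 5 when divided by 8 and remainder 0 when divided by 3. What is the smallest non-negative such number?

21

Write x = 5 + 8·k. Then 8·k ≡ 0 − 5 ≡ 1 (mod 3).
Need 8⁻¹ mod 3. Extended Euclid on (3, 2):
3 = 1×2 + 1
2 = 2×1 + 0
Back-substitute:
1 = 3 − 2
8⁻¹ ≡ 2 (mod 3), so k ≡ 2·1 ≡ 2 (mod 3).
x = 5 + 8·2 = 21.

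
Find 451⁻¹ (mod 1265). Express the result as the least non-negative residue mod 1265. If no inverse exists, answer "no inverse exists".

no inverse exists

Euclidean algorithm on 1265, 451:
1265 = 2*451 + 363
451 = 1*363 + 88
363 = 4*88 + 11
88 = 8*11 + 0
Since gcd = 11 > 1, 451 is not a unit mod 1265.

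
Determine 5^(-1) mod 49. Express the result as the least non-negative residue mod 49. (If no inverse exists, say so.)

gcd(49, 5) by repeated division:
49 = 9×5 + 4
5 = 1×4 + 1
4 = 4×1 + 0
The gcd is 1. Working backward:
1 = 5 − 4
1 = −49 + 10·5
So 5·10 ≡ 1 (mod 49).

10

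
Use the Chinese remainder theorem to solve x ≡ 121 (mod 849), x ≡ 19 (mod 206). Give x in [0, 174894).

115585

Write x = 121 + 849·k. Then 849·k ≡ 19 − 121 ≡ 104 (mod 206).
Need 849⁻¹ mod 206. Extended Euclid on (206, 25):
206 = 8*25 + 6
25 = 4*6 + 1
6 = 6*1 + 0
Back-substitute:
1 = 25 − 4·6
1 = −4·206 + 33·25
849⁻¹ ≡ 33 (mod 206), so k ≡ 33·104 ≡ 136 (mod 206).
x = 121 + 849·136 = 115585.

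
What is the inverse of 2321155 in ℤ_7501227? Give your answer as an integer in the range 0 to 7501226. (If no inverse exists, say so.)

717019

Extended Euclidean algorithm:
7501227 = 3·2321155 + 537762
2321155 = 4·537762 + 170107
537762 = 3·170107 + 27441
170107 = 6·27441 + 5461
27441 = 5·5461 + 136
5461 = 40·136 + 21
136 = 6·21 + 10
21 = 2·10 + 1
10 = 10·1 + 0
gcd = 1, so the inverse exists. Back-substitute:
1 = 21 − 2·10
1 = −2·136 + 13·21
1 = 13·5461 − 522·136
1 = −522·27441 + 2623·5461
1 = 2623·170107 − 16260·27441
1 = −16260·537762 + 51403·170107
1 = 51403·2321155 − 221872·537762
1 = −221872·7501227 + 717019·2321155
So 2321155·717019 ≡ 1 (mod 7501227).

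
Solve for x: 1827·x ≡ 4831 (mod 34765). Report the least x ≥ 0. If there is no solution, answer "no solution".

17623

First find gcd(1827, 34765):
34765 = 19×1827 + 52
1827 = 35×52 + 7
52 = 7×7 + 3
7 = 2×3 + 1
3 = 3×1 + 0
gcd = 1, so a unique solution mod 34765 exists.
Back-substitute for the Bézout coefficients:
1 = 7 − 2·3
1 = −2·52 + 15·7
1 = 15·1827 − 527·52
1 = −527·34765 + 10028·1827
So 1827·(10028) ≡ 1 (mod 34765), giving 1827⁻¹ ≡ 10028.
x ≡ 1827⁻¹·4831 ≡ 10028·4831 ≡ 17623 (mod 34765).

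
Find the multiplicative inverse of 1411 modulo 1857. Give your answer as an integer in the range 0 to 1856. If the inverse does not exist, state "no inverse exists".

229

Apply the Euclidean algorithm to 1857 and 1411:
1857 = 1×1411 + 446
1411 = 3×446 + 73
446 = 6×73 + 8
73 = 9×8 + 1
8 = 8×1 + 0
gcd = 1, so the inverse exists. Back-substitute:
1 = 73 − 9·8
1 = −9·446 + 55·73
1 = 55·1411 − 174·446
1 = −174·1857 + 229·1411
So 1411·229 ≡ 1 (mod 1857).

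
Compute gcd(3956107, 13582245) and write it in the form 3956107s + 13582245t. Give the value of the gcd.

1

Repeated division:
13582245 = 3·3956107 + 1713924
3956107 = 2·1713924 + 528259
1713924 = 3·528259 + 129147
528259 = 4·129147 + 11671
129147 = 11·11671 + 766
11671 = 15·766 + 181
766 = 4·181 + 42
181 = 4·42 + 13
42 = 3·13 + 3
13 = 4·3 + 1
3 = 3·1 + 0
gcd(3956107, 13582245) = 1.
Express as a combination:
1 = 13 − 4·3
1 = −4·42 + 13·13
1 = 13·181 − 56·42
1 = −56·766 + 237·181
1 = 237·11671 − 3611·766
1 = −3611·129147 + 39958·11671
1 = 39958·528259 − 163443·129147
1 = −163443·1713924 + 530287·528259
1 = 530287·3956107 − 1224017·1713924
1 = −1224017·13582245 + 4202338·3956107
So 1 = (-1224017)·13582245 + (4202338)·3956107.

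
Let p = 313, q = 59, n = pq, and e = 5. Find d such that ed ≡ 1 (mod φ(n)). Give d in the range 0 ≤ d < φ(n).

φ(n) = (p−1)(q−1) = 312·58 = 18096.
Need d with 5·d ≡ 1 (mod 18096). Apply the extended Euclidean algorithm:
18096 = 3619*5 + 1
5 = 5*1 + 0
Back-substitute:
1 = 18096 − 3619·5
So 5·(-3619) ≡ 1 (mod 18096), hence d ≡ -3619 ≡ 14477 (mod 18096).

14477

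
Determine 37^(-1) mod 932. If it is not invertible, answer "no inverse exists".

529

Run Euclid on (932, 37):
932 = 25×37 + 7
37 = 5×7 + 2
7 = 3×2 + 1
2 = 2×1 + 0
The gcd is 1. Working backward:
1 = 7 − 3·2
1 = −3·37 + 16·7
1 = 16·932 − 403·37
Hence 37⁻¹ ≡ -403 ≡ 529 (mod 932).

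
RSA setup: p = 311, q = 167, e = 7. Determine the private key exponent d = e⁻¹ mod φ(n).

14703

φ(n) = (p−1)(q−1) = 310·166 = 51460.
Need d with 7·d ≡ 1 (mod 51460). Apply the extended Euclidean algorithm:
51460 = 7351·7 + 3
7 = 2·3 + 1
3 = 3·1 + 0
Back-substitute:
1 = 7 − 2·3
1 = −2·51460 + 14703·7
So 7·14703 ≡ 1 (mod 51460), hence d = 14703.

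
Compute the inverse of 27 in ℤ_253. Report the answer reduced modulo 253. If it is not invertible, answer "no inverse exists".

Extended Euclidean algorithm:
253 = 9·27 + 10
27 = 2·10 + 7
10 = 1·7 + 3
7 = 2·3 + 1
3 = 3·1 + 0
Since gcd(27, 253) = 1, back-substitute to write 1 as a combination:
1 = 7 − 2·3
1 = −2·10 + 3·7
1 = 3·27 − 8·10
1 = −8·253 + 75·27
So 27·75 ≡ 1 (mod 253).

75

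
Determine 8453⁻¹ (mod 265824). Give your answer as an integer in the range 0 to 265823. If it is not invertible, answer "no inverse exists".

gcd(265824, 8453) by repeated division:
265824 = 31*8453 + 3781
8453 = 2*3781 + 891
3781 = 4*891 + 217
891 = 4*217 + 23
217 = 9*23 + 10
23 = 2*10 + 3
10 = 3*3 + 1
3 = 3*1 + 0
gcd = 1, so the inverse exists. Back-substitute:
1 = 10 − 3·3
1 = −3·23 + 7·10
1 = 7·217 − 66·23
1 = −66·891 + 271·217
1 = 271·3781 − 1150·891
1 = −1150·8453 + 2571·3781
1 = 2571·265824 − 80851·8453
So 8453·(-80851) ≡ 1 (mod 265824), and -80851 ≡ 184973 (mod 265824).

184973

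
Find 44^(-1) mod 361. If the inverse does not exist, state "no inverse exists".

gcd(361, 44) by repeated division:
361 = 8*44 + 9
44 = 4*9 + 8
9 = 1*8 + 1
8 = 8*1 + 0
Since gcd(44, 361) = 1, back-substitute to write 1 as a combination:
1 = 9 − 8
1 = −44 + 5·9
1 = 5·361 − 41·44
So 44·(-41) ≡ 1 (mod 361), and -41 ≡ 320 (mod 361).

320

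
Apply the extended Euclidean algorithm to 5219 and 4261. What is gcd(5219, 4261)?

Euclidean algorithm:
5219 = 1*4261 + 958
4261 = 4*958 + 429
958 = 2*429 + 100
429 = 4*100 + 29
100 = 3*29 + 13
29 = 2*13 + 3
13 = 4*3 + 1
3 = 3*1 + 0
gcd(5219, 4261) = 1.
Working backward:
1 = 13 − 4·3
1 = −4·29 + 9·13
1 = 9·100 − 31·29
1 = −31·429 + 133·100
1 = 133·958 − 297·429
1 = −297·4261 + 1321·958
1 = 1321·5219 − 1618·4261
So 1 = (1321)·5219 + (-1618)·4261.

1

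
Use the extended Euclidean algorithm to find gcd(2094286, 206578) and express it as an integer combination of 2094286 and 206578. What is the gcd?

Apply Euclid's algorithm to 2094286 and 206578:
2094286 = 10*206578 + 28506
206578 = 7*28506 + 7036
28506 = 4*7036 + 362
7036 = 19*362 + 158
362 = 2*158 + 46
158 = 3*46 + 20
46 = 2*20 + 6
20 = 3*6 + 2
6 = 3*2 + 0
gcd(2094286, 206578) = 2.
Working backward:
2 = 20 − 3·6
2 = −3·46 + 7·20
2 = 7·158 − 24·46
2 = −24·362 + 55·158
2 = 55·7036 − 1069·362
2 = −1069·28506 + 4331·7036
2 = 4331·206578 − 31386·28506
2 = −31386·2094286 + 318191·206578
So 2 = (-31386)·2094286 + (318191)·206578.

2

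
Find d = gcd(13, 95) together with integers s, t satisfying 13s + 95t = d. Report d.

Apply Euclid's algorithm to 95 and 13:
95 = 7×13 + 4
13 = 3×4 + 1
4 = 4×1 + 0
gcd(13, 95) = 1.
Back-substituting:
1 = 13 − 3·4
1 = −3·95 + 22·13
So 1 = (-3)·95 + (22)·13.

1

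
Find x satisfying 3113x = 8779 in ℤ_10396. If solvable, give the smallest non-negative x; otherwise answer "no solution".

First find gcd(3113, 10396):
10396 = 3*3113 + 1057
3113 = 2*1057 + 999
1057 = 1*999 + 58
999 = 17*58 + 13
58 = 4*13 + 6
13 = 2*6 + 1
6 = 6*1 + 0
gcd = 1, so a unique solution mod 10396 exists.
Back-substitute for the Bézout coefficients:
1 = 13 − 2·6
1 = −2·58 + 9·13
1 = 9·999 − 155·58
1 = −155·1057 + 164·999
1 = 164·3113 − 483·1057
1 = −483·10396 + 1613·3113
So 3113·(1613) ≡ 1 (mod 10396), giving 3113⁻¹ ≡ 1613.
x ≡ 3113⁻¹·8779 ≡ 1613·8779 ≡ 1175 (mod 10396).

1175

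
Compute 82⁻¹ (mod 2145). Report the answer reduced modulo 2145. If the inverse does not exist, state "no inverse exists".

1648

Run Euclid on (2145, 82):
2145 = 26*82 + 13
82 = 6*13 + 4
13 = 3*4 + 1
4 = 4*1 + 0
The gcd is 1. Working backward:
1 = 13 − 3·4
1 = −3·82 + 19·13
1 = 19·2145 − 497·82
So 82·(-497) ≡ 1 (mod 2145), and -497 ≡ 1648 (mod 2145).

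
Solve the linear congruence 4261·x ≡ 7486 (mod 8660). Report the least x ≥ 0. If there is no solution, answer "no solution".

First find gcd(4261, 8660):
8660 = 2×4261 + 138
4261 = 30×138 + 121
138 = 1×121 + 17
121 = 7×17 + 2
17 = 8×2 + 1
2 = 2×1 + 0
gcd = 1, so a unique solution mod 8660 exists.
Back-substitute for the Bézout coefficients:
1 = 17 − 8·2
1 = −8·121 + 57·17
1 = 57·138 − 65·121
1 = −65·4261 + 2007·138
1 = 2007·8660 − 4079·4261
So 4261·(-4079) ≡ 1 (mod 8660), giving 4261⁻¹ ≡ 4581.
x ≡ 4261⁻¹·7486 ≡ 4581·7486 ≡ 8426 (mod 8660).

8426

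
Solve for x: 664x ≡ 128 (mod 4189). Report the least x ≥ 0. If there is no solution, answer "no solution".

First find gcd(664, 4189):
4189 = 6×664 + 205
664 = 3×205 + 49
205 = 4×49 + 9
49 = 5×9 + 4
9 = 2×4 + 1
4 = 4×1 + 0
gcd = 1, so a unique solution mod 4189 exists.
Back-substitute for the Bézout coefficients:
1 = 9 − 2·4
1 = −2·49 + 11·9
1 = 11·205 − 46·49
1 = −46·664 + 149·205
1 = 149·4189 − 940·664
So 664·(-940) ≡ 1 (mod 4189), giving 664⁻¹ ≡ 3249.
x ≡ 664⁻¹·128 ≡ 3249·128 ≡ 1161 (mod 4189).

1161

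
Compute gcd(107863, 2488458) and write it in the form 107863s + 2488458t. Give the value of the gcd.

7

Repeated division:
2488458 = 23×107863 + 7609
107863 = 14×7609 + 1337
7609 = 5×1337 + 924
1337 = 1×924 + 413
924 = 2×413 + 98
413 = 4×98 + 21
98 = 4×21 + 14
21 = 1×14 + 7
14 = 2×7 + 0
gcd(107863, 2488458) = 7.
Working backward:
7 = 21 − 14
7 = −98 + 5·21
7 = 5·413 − 21·98
7 = −21·924 + 47·413
7 = 47·1337 − 68·924
7 = −68·7609 + 387·1337
7 = 387·107863 − 5486·7609
7 = −5486·2488458 + 126565·107863
So 7 = (-5486)·2488458 + (126565)·107863.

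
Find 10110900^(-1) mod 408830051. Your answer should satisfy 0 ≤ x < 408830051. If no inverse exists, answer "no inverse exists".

314372797

Extended Euclidean algorithm:
408830051 = 40×10110900 + 4394051
10110900 = 2×4394051 + 1322798
4394051 = 3×1322798 + 425657
1322798 = 3×425657 + 45827
425657 = 9×45827 + 13214
45827 = 3×13214 + 6185
13214 = 2×6185 + 844
6185 = 7×844 + 277
844 = 3×277 + 13
277 = 21×13 + 4
13 = 3×4 + 1
4 = 4×1 + 0
Since gcd(10110900, 408830051) = 1, back-substitute to write 1 as a combination:
1 = 13 − 3·4
1 = −3·277 + 64·13
1 = 64·844 − 195·277
1 = −195·6185 + 1429·844
1 = 1429·13214 − 3053·6185
1 = −3053·45827 + 10588·13214
1 = 10588·425657 − 98345·45827
1 = −98345·1322798 + 305623·425657
1 = 305623·4394051 − 1015214·1322798
1 = −1015214·10110900 + 2336051·4394051
1 = 2336051·408830051 − 94457254·10110900
Hence 10110900⁻¹ ≡ -94457254 ≡ 314372797 (mod 408830051).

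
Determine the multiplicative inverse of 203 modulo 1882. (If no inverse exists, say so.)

1437

Extended Euclidean algorithm:
1882 = 9*203 + 55
203 = 3*55 + 38
55 = 1*38 + 17
38 = 2*17 + 4
17 = 4*4 + 1
4 = 4*1 + 0
Since gcd(203, 1882) = 1, back-substitute to write 1 as a combination:
1 = 17 − 4·4
1 = −4·38 + 9·17
1 = 9·55 − 13·38
1 = −13·203 + 48·55
1 = 48·1882 − 445·203
Thus 203·(-445) ≡ 1 (mod 1882); reducing, -445 mod 1882 = 1437.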